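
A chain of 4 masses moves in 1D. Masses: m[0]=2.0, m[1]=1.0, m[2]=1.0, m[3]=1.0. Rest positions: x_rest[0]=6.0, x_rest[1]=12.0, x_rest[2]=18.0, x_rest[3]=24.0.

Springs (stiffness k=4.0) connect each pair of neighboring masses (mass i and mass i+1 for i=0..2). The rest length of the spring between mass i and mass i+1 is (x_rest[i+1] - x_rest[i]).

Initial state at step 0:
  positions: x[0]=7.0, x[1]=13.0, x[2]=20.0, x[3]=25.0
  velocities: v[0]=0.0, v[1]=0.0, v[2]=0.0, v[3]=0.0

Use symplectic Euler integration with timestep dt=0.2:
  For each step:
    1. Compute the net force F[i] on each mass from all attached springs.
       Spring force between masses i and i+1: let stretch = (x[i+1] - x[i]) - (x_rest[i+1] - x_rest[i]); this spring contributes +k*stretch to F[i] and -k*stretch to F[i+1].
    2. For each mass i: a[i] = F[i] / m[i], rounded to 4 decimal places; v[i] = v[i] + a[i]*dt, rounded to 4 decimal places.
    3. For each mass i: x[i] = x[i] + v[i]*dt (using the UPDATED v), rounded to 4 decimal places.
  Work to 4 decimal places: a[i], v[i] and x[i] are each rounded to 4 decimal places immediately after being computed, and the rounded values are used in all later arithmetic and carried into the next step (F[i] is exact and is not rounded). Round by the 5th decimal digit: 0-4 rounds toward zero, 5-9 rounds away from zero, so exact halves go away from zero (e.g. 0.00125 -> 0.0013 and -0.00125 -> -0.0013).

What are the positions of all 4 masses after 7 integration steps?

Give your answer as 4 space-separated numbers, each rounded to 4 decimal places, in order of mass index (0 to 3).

Answer: 7.4011 12.6759 19.4467 25.0754

Derivation:
Step 0: x=[7.0000 13.0000 20.0000 25.0000] v=[0.0000 0.0000 0.0000 0.0000]
Step 1: x=[7.0000 13.1600 19.6800 25.1600] v=[0.0000 0.8000 -1.6000 0.8000]
Step 2: x=[7.0128 13.3776 19.1936 25.4032] v=[0.0640 1.0880 -2.4320 1.2160]
Step 3: x=[7.0548 13.5074 18.7702 25.6129] v=[0.2099 0.6490 -2.1171 1.0483]
Step 4: x=[7.1330 13.4468 18.5996 25.6877] v=[0.3909 -0.3028 -0.8532 0.3741]
Step 5: x=[7.2363 13.2005 18.7386 25.5884] v=[0.5164 -1.2316 0.6950 -0.4964]
Step 6: x=[7.3367 12.8860 19.0875 25.3532] v=[0.5021 -1.5725 1.7444 -1.1762]
Step 7: x=[7.4011 12.6759 19.4467 25.0754] v=[0.3218 -1.0507 1.7958 -1.3888]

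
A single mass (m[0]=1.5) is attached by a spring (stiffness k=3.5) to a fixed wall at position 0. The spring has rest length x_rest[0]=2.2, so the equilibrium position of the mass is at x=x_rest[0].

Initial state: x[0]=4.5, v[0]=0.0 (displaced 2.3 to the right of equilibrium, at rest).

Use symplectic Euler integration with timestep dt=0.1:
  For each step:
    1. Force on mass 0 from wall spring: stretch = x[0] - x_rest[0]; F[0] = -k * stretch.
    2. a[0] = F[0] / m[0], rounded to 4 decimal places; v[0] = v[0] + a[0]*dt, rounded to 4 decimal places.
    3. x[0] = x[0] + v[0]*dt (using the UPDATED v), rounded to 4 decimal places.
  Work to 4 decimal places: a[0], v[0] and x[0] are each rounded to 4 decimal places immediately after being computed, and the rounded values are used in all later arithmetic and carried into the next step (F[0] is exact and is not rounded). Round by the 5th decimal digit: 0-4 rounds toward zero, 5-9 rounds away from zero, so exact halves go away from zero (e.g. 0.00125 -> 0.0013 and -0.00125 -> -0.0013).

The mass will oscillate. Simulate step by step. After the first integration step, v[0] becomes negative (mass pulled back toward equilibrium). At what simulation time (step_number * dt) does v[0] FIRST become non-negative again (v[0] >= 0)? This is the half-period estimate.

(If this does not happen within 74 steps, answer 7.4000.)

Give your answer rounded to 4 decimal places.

Answer: 2.1000

Derivation:
Step 0: x=[4.5000] v=[0.0000]
Step 1: x=[4.4463] v=[-0.5367]
Step 2: x=[4.3402] v=[-1.0608]
Step 3: x=[4.1842] v=[-1.5602]
Step 4: x=[3.9819] v=[-2.0232]
Step 5: x=[3.7380] v=[-2.4390]
Step 6: x=[3.4582] v=[-2.7979]
Step 7: x=[3.1491] v=[-3.0915]
Step 8: x=[2.8178] v=[-3.3130]
Step 9: x=[2.4721] v=[-3.4572]
Step 10: x=[2.1200] v=[-3.5207]
Step 11: x=[1.7698] v=[-3.5020]
Step 12: x=[1.4296] v=[-3.4016]
Step 13: x=[1.1074] v=[-3.2218]
Step 14: x=[0.8107] v=[-2.9669]
Step 15: x=[0.5464] v=[-2.6427]
Step 16: x=[0.3207] v=[-2.2569]
Step 17: x=[0.1389] v=[-1.8184]
Step 18: x=[0.0052] v=[-1.3375]
Step 19: x=[-0.0773] v=[-0.8254]
Step 20: x=[-0.1067] v=[-0.2940]
Step 21: x=[-0.0823] v=[0.2442]
First v>=0 after going negative at step 21, time=2.1000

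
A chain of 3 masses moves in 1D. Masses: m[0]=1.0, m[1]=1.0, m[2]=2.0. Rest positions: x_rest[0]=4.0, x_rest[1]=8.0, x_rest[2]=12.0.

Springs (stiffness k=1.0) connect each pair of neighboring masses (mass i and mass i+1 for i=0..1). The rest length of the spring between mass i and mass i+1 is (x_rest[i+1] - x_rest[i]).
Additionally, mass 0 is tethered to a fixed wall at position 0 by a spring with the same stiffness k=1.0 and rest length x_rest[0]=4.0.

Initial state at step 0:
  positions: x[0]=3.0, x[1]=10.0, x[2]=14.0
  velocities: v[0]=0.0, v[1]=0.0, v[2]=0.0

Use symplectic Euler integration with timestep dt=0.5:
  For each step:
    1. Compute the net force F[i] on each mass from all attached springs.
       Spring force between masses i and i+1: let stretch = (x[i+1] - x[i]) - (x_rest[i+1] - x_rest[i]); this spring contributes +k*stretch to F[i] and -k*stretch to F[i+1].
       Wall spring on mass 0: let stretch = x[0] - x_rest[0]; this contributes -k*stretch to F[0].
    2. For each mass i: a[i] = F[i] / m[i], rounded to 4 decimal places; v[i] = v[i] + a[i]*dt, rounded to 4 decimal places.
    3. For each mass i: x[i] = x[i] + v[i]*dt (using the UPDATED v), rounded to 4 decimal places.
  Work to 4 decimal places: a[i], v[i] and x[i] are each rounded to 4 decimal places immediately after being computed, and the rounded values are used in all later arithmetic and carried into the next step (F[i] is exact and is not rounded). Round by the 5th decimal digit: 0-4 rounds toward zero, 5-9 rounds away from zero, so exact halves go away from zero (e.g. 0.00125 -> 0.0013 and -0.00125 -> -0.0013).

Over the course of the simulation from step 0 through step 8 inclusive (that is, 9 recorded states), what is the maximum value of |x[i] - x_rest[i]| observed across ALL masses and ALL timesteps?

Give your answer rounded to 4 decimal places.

Answer: 2.1996

Derivation:
Step 0: x=[3.0000 10.0000 14.0000] v=[0.0000 0.0000 0.0000]
Step 1: x=[4.0000 9.2500 14.0000] v=[2.0000 -1.5000 0.0000]
Step 2: x=[5.3125 8.3750 13.9063] v=[2.6250 -1.7500 -0.1875]
Step 3: x=[6.0625 8.1172 13.6211] v=[1.5000 -0.5156 -0.5704]
Step 4: x=[5.8106 8.7217 13.1479] v=[-0.5039 1.2090 -0.9464]
Step 5: x=[4.8338 9.7050 12.6214] v=[-1.9537 1.9666 -1.0530]
Step 6: x=[3.8663 10.1996 12.2304] v=[-1.9350 0.9892 -0.7821]
Step 7: x=[3.5156 9.6186 12.0855] v=[-0.7015 -1.1621 -0.2898]
Step 8: x=[3.8117 8.1285 12.1323] v=[0.5922 -2.9802 0.0935]
Max displacement = 2.1996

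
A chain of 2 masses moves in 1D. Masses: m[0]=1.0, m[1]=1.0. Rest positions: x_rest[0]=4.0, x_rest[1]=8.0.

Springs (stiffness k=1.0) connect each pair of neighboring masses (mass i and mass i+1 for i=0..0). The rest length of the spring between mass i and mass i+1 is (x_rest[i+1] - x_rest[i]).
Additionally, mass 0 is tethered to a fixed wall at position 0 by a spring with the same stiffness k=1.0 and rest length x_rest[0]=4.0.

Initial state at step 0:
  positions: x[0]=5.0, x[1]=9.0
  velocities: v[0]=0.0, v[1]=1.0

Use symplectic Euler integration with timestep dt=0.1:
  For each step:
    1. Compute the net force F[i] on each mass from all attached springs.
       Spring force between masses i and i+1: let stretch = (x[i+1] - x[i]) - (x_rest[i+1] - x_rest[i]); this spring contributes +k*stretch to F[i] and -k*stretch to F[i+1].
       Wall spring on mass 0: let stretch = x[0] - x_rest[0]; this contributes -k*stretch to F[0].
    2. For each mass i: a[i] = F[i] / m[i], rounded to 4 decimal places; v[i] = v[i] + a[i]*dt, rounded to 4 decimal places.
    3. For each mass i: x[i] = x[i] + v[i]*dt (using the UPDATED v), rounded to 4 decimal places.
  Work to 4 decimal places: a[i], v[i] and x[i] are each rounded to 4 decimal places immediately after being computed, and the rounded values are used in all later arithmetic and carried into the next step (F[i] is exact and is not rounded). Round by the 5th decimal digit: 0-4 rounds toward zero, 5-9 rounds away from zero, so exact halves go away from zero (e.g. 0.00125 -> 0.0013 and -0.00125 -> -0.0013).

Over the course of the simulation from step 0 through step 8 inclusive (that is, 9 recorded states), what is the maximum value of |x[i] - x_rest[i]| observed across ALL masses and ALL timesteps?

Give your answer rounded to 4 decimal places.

Step 0: x=[5.0000 9.0000] v=[0.0000 1.0000]
Step 1: x=[4.9900 9.1000] v=[-0.1000 1.0000]
Step 2: x=[4.9712 9.1989] v=[-0.1880 0.9890]
Step 3: x=[4.9450 9.2955] v=[-0.2624 0.9662]
Step 4: x=[4.9128 9.3886] v=[-0.3219 0.9312]
Step 5: x=[4.8762 9.4770] v=[-0.3656 0.8836]
Step 6: x=[4.8369 9.5594] v=[-0.3931 0.8235]
Step 7: x=[4.7965 9.6345] v=[-0.4045 0.7513]
Step 8: x=[4.7565 9.7013] v=[-0.4004 0.6675]
Max displacement = 1.7013

Answer: 1.7013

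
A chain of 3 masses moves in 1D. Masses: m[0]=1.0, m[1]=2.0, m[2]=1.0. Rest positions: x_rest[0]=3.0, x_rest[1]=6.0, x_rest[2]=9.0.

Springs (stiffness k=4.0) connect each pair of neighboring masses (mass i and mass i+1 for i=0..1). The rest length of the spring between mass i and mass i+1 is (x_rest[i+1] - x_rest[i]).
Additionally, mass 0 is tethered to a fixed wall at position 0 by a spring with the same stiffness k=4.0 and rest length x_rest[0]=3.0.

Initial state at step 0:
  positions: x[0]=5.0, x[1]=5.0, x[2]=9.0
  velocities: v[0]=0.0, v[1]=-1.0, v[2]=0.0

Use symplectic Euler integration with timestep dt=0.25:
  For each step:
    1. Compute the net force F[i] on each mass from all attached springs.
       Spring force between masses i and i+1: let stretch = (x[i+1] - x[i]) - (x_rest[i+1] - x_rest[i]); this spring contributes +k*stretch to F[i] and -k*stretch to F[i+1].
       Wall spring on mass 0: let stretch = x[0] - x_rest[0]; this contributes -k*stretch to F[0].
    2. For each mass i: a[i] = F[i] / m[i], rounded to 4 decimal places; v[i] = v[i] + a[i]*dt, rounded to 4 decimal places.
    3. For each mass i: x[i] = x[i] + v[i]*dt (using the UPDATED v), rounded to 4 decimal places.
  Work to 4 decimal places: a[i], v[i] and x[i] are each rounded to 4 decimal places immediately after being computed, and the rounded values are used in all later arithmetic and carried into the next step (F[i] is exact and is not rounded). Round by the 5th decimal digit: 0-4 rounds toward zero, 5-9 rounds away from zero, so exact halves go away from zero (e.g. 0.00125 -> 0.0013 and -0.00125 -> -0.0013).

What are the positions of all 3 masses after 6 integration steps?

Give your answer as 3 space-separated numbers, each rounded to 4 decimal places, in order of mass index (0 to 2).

Step 0: x=[5.0000 5.0000 9.0000] v=[0.0000 -1.0000 0.0000]
Step 1: x=[3.7500 5.2500 8.7500] v=[-5.0000 1.0000 -1.0000]
Step 2: x=[1.9375 5.7500 8.3750] v=[-7.2500 2.0000 -1.5000]
Step 3: x=[0.5938 6.1016 8.0938] v=[-5.3750 1.4063 -1.1250]
Step 4: x=[0.4786 6.0137 8.0645] v=[-0.4610 -0.3515 -0.1172]
Step 5: x=[1.6275 5.4903 8.2725] v=[4.5955 -2.0937 0.8320]
Step 6: x=[3.3352 4.8318 8.5350] v=[6.8308 -2.6340 1.0498]

Answer: 3.3352 4.8318 8.5350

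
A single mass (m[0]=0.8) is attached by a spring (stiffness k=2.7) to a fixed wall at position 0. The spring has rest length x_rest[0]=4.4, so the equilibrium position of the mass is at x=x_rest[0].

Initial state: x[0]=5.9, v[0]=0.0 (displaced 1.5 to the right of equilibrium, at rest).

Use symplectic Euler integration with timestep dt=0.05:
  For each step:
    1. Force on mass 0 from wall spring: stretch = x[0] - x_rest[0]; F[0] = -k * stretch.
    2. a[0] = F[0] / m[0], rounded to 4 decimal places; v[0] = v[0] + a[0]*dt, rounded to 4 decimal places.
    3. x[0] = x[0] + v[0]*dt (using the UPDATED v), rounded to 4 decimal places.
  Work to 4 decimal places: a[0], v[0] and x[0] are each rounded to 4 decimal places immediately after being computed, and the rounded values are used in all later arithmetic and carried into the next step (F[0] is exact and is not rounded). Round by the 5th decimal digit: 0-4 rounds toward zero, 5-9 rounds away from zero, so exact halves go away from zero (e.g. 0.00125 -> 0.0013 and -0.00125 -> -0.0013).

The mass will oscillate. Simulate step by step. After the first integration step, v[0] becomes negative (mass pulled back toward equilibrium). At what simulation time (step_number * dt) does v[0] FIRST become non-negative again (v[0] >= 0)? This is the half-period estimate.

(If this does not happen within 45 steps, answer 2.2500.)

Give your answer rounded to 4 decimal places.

Answer: 1.7500

Derivation:
Step 0: x=[5.9000] v=[0.0000]
Step 1: x=[5.8873] v=[-0.2531]
Step 2: x=[5.8621] v=[-0.5041]
Step 3: x=[5.8246] v=[-0.7508]
Step 4: x=[5.7750] v=[-0.9912]
Step 5: x=[5.7138] v=[-1.2232]
Step 6: x=[5.6416] v=[-1.4449]
Step 7: x=[5.5589] v=[-1.6544]
Step 8: x=[5.4664] v=[-1.8500]
Step 9: x=[5.3649] v=[-2.0300]
Step 10: x=[5.2553] v=[-2.1928]
Step 11: x=[5.1384] v=[-2.3371]
Step 12: x=[5.0153] v=[-2.4617]
Step 13: x=[4.8870] v=[-2.5655]
Step 14: x=[4.7546] v=[-2.6477]
Step 15: x=[4.6192] v=[-2.7075]
Step 16: x=[4.4820] v=[-2.7445]
Step 17: x=[4.3441] v=[-2.7583]
Step 18: x=[4.2067] v=[-2.7489]
Step 19: x=[4.0709] v=[-2.7163]
Step 20: x=[3.9379] v=[-2.6608]
Step 21: x=[3.8088] v=[-2.5828]
Step 22: x=[3.6847] v=[-2.4830]
Step 23: x=[3.5666] v=[-2.3623]
Step 24: x=[3.4555] v=[-2.2217]
Step 25: x=[3.3524] v=[-2.0623]
Step 26: x=[3.2581] v=[-1.8855]
Step 27: x=[3.1735] v=[-1.6928]
Step 28: x=[3.0992] v=[-1.4858]
Step 29: x=[3.0359] v=[-1.2663]
Step 30: x=[2.9841] v=[-1.0361]
Step 31: x=[2.9442] v=[-0.7972]
Step 32: x=[2.9166] v=[-0.5515]
Step 33: x=[2.9015] v=[-0.3012]
Step 34: x=[2.8991] v=[-0.0483]
Step 35: x=[2.9094] v=[0.2050]
First v>=0 after going negative at step 35, time=1.7500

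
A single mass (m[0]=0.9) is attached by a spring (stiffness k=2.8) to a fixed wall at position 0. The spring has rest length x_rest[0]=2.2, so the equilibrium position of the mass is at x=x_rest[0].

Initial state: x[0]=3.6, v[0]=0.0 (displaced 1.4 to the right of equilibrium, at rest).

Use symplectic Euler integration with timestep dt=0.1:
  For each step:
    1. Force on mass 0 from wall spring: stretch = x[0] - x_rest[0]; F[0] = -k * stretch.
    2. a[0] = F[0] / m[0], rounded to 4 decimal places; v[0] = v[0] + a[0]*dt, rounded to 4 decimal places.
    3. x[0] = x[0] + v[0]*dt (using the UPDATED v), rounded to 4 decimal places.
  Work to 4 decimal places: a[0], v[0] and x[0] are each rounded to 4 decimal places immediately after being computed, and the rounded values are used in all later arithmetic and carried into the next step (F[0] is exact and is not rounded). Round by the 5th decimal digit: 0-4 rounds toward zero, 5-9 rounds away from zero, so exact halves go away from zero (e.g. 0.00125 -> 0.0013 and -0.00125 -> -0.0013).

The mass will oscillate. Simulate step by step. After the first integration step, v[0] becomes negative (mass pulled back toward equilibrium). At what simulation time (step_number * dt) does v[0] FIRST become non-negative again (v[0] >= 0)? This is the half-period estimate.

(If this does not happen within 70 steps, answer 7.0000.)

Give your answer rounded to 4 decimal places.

Step 0: x=[3.6000] v=[0.0000]
Step 1: x=[3.5564] v=[-0.4356]
Step 2: x=[3.4706] v=[-0.8576]
Step 3: x=[3.3453] v=[-1.2529]
Step 4: x=[3.1844] v=[-1.6092]
Step 5: x=[2.9929] v=[-1.9155]
Step 6: x=[2.7767] v=[-2.1622]
Step 7: x=[2.5425] v=[-2.3416]
Step 8: x=[2.2977] v=[-2.4482]
Step 9: x=[2.0498] v=[-2.4786]
Step 10: x=[1.8066] v=[-2.4319]
Step 11: x=[1.5757] v=[-2.3095]
Step 12: x=[1.3642] v=[-2.1153]
Step 13: x=[1.1787] v=[-1.8553]
Step 14: x=[1.0249] v=[-1.5376]
Step 15: x=[0.9077] v=[-1.1720]
Step 16: x=[0.8307] v=[-0.7700]
Step 17: x=[0.7963] v=[-0.3440]
Step 18: x=[0.8056] v=[0.0927]
First v>=0 after going negative at step 18, time=1.8000

Answer: 1.8000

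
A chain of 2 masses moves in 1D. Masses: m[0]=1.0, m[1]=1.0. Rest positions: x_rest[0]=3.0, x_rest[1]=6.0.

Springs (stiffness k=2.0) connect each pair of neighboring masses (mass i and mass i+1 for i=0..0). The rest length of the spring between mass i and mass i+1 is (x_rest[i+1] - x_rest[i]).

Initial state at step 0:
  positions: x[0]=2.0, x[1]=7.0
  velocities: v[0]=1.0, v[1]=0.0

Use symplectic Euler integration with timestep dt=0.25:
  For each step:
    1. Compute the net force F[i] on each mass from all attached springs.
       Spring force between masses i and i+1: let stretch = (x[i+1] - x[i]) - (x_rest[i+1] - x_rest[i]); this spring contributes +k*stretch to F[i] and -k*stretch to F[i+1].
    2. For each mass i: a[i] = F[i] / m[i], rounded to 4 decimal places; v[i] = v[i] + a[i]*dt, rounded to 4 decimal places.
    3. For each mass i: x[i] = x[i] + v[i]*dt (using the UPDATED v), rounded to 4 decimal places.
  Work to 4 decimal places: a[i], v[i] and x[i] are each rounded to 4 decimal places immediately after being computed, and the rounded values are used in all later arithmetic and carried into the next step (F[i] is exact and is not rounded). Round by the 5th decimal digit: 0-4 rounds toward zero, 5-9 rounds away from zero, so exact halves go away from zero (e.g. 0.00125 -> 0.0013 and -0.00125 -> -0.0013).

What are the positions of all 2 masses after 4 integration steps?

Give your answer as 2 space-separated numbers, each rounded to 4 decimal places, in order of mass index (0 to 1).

Step 0: x=[2.0000 7.0000] v=[1.0000 0.0000]
Step 1: x=[2.5000 6.7500] v=[2.0000 -1.0000]
Step 2: x=[3.1563 6.3438] v=[2.6250 -1.6250]
Step 3: x=[3.8360 5.9141] v=[2.7188 -1.7188]
Step 4: x=[4.4005 5.5996] v=[2.2579 -1.2579]

Answer: 4.4005 5.5996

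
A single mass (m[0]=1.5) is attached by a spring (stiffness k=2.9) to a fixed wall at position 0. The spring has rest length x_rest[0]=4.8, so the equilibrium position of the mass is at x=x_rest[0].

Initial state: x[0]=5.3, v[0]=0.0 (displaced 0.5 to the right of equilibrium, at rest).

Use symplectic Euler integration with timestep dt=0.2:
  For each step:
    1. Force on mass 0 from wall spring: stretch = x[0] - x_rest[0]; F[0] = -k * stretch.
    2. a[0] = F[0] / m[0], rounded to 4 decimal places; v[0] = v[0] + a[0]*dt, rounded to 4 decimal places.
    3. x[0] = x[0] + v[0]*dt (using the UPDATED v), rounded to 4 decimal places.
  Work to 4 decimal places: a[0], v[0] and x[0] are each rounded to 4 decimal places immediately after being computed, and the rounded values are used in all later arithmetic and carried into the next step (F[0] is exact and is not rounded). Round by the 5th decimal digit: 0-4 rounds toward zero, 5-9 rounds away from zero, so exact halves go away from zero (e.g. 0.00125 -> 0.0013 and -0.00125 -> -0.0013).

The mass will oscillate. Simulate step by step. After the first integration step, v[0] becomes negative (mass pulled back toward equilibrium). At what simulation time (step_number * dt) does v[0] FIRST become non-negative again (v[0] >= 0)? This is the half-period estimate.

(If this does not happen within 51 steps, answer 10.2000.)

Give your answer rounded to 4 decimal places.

Step 0: x=[5.3000] v=[0.0000]
Step 1: x=[5.2613] v=[-0.1933]
Step 2: x=[5.1870] v=[-0.3717]
Step 3: x=[5.0827] v=[-0.5213]
Step 4: x=[4.9566] v=[-0.6306]
Step 5: x=[4.8184] v=[-0.6912]
Step 6: x=[4.6787] v=[-0.6983]
Step 7: x=[4.5484] v=[-0.6514]
Step 8: x=[4.4376] v=[-0.5541]
Step 9: x=[4.3548] v=[-0.4140]
Step 10: x=[4.3064] v=[-0.2419]
Step 11: x=[4.2962] v=[-0.0510]
Step 12: x=[4.3250] v=[0.1438]
First v>=0 after going negative at step 12, time=2.4000

Answer: 2.4000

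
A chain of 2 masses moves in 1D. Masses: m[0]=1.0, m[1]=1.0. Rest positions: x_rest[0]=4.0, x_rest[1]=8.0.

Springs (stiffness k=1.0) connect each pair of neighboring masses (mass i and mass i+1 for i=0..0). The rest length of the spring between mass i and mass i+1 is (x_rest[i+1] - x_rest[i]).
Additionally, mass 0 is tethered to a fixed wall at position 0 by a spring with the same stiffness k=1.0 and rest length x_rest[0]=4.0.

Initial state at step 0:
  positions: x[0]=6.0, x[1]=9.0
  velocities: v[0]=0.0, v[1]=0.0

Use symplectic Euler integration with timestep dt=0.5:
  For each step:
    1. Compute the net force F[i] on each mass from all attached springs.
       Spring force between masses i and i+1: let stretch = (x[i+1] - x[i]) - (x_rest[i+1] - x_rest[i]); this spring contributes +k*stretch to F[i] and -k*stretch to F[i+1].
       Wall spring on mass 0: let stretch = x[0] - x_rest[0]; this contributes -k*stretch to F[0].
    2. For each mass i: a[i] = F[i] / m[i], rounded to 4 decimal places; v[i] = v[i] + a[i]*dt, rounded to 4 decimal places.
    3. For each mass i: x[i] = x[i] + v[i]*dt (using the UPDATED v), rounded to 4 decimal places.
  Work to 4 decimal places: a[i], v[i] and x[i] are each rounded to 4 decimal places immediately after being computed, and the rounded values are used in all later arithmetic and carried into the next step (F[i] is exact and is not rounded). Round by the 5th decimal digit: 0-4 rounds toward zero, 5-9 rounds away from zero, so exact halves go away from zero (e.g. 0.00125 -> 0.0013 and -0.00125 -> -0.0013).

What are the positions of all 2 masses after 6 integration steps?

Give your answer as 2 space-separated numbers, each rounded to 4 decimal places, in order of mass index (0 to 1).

Answer: 4.2691 6.8577

Derivation:
Step 0: x=[6.0000 9.0000] v=[0.0000 0.0000]
Step 1: x=[5.2500 9.2500] v=[-1.5000 0.5000]
Step 2: x=[4.1875 9.5000] v=[-2.1250 0.5000]
Step 3: x=[3.4063 9.4219] v=[-1.5625 -0.1563]
Step 4: x=[3.2774 8.8399] v=[-0.2579 -1.1641]
Step 5: x=[3.7198 7.8672] v=[0.8847 -1.9454]
Step 6: x=[4.2691 6.8577] v=[1.0985 -2.0191]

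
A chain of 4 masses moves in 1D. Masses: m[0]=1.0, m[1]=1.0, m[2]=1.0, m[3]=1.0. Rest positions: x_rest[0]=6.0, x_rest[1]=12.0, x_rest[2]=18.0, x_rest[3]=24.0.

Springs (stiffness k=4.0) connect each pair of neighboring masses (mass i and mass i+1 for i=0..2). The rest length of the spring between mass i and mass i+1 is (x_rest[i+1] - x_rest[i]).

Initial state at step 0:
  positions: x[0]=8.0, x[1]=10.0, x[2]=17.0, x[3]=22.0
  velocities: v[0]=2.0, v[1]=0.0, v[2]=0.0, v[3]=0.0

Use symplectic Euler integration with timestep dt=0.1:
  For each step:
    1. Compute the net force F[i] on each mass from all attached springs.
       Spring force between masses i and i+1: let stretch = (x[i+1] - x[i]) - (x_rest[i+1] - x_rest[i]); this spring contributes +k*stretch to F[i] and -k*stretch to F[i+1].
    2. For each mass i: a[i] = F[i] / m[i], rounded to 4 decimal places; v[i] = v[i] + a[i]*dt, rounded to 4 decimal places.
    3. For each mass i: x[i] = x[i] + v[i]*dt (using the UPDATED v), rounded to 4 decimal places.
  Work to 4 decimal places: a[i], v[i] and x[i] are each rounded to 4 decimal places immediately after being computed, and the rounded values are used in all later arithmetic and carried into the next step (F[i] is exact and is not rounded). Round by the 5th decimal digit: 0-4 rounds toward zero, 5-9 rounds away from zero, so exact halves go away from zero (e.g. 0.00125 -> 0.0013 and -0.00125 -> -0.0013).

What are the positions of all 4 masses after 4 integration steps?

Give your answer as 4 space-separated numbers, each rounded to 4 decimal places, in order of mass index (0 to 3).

Answer: 7.3287 11.7128 16.4247 22.3337

Derivation:
Step 0: x=[8.0000 10.0000 17.0000 22.0000] v=[2.0000 0.0000 0.0000 0.0000]
Step 1: x=[8.0400 10.2000 16.9200 22.0400] v=[0.4000 2.0000 -0.8000 0.4000]
Step 2: x=[7.9264 10.5824 16.7760 22.1152] v=[-1.1360 3.8240 -1.4400 0.7520]
Step 3: x=[7.6790 11.1063 16.5978 22.2168] v=[-2.4736 5.2390 -1.7818 1.0163]
Step 4: x=[7.3287 11.7128 16.4247 22.3337] v=[-3.5027 6.0647 -1.7308 1.1687]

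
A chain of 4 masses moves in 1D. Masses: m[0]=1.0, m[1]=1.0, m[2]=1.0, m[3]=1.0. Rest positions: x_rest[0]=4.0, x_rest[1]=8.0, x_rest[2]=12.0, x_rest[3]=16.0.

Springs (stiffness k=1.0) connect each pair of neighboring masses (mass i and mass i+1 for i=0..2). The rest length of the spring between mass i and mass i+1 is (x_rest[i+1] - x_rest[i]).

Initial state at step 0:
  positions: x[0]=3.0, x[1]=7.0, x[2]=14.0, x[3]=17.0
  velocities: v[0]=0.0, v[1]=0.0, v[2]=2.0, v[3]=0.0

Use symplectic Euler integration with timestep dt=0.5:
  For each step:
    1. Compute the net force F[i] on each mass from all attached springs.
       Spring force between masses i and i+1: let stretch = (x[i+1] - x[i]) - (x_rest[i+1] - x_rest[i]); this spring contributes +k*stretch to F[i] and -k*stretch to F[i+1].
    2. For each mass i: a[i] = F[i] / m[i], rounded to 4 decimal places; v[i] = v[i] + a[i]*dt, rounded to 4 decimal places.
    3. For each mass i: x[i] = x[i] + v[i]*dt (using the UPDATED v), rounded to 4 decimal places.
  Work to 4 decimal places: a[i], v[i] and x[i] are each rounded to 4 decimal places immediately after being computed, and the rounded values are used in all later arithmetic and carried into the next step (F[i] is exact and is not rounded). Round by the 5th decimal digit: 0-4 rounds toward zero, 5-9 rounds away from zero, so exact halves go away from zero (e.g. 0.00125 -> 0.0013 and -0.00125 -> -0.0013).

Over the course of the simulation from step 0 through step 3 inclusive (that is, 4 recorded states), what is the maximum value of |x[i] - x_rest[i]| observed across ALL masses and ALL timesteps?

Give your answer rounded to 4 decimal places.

Step 0: x=[3.0000 7.0000 14.0000 17.0000] v=[0.0000 0.0000 2.0000 0.0000]
Step 1: x=[3.0000 7.7500 14.0000 17.2500] v=[0.0000 1.5000 0.0000 0.5000]
Step 2: x=[3.1875 8.8750 13.2500 17.6875] v=[0.3750 2.2500 -1.5000 0.8750]
Step 3: x=[3.7969 9.6719 12.5156 18.0157] v=[1.2188 1.5938 -1.4688 0.6563]
Max displacement = 2.0157

Answer: 2.0157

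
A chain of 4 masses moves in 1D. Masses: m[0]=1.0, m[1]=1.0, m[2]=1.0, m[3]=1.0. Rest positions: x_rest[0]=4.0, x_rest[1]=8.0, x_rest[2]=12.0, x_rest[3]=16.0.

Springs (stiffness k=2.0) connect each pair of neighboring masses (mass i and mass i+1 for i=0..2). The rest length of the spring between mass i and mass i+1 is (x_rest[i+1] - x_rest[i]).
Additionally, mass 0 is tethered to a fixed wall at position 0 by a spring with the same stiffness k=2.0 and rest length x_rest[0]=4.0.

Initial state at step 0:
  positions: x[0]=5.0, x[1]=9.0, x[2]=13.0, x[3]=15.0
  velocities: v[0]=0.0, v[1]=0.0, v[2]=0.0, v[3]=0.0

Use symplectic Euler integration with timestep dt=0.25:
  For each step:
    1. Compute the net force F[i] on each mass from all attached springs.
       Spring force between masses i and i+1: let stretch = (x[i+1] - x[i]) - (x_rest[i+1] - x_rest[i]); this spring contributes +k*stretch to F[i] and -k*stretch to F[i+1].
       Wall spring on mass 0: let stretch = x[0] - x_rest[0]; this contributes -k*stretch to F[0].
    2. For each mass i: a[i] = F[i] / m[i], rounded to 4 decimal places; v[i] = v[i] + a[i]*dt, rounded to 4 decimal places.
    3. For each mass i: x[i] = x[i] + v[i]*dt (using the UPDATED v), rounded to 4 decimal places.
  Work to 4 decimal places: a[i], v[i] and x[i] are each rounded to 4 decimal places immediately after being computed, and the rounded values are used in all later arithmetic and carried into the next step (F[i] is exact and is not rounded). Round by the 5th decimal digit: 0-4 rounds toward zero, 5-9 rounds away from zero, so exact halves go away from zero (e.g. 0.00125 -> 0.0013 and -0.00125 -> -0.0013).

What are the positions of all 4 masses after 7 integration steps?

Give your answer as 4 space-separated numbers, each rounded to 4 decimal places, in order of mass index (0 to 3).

Step 0: x=[5.0000 9.0000 13.0000 15.0000] v=[0.0000 0.0000 0.0000 0.0000]
Step 1: x=[4.8750 9.0000 12.7500 15.2500] v=[-0.5000 0.0000 -1.0000 1.0000]
Step 2: x=[4.6563 8.9531 12.3438 15.6875] v=[-0.8750 -0.1875 -1.6250 1.7500]
Step 3: x=[4.3926 8.7930 11.9317 16.2071] v=[-1.0548 -0.6406 -1.6485 2.0782]
Step 4: x=[4.1299 8.4751 11.6617 16.6922] v=[-1.0509 -1.2715 -1.0802 1.9405]
Step 5: x=[3.8941 8.0124 11.6221 17.0485] v=[-0.9433 -1.8508 -0.1583 1.4253]
Step 6: x=[3.6863 7.4861 11.8096 17.2265] v=[-0.8312 -2.1051 0.7501 0.7121]
Step 7: x=[3.4927 7.0253 12.1338 17.2274] v=[-0.7745 -1.8433 1.2968 0.0037]

Answer: 3.4927 7.0253 12.1338 17.2274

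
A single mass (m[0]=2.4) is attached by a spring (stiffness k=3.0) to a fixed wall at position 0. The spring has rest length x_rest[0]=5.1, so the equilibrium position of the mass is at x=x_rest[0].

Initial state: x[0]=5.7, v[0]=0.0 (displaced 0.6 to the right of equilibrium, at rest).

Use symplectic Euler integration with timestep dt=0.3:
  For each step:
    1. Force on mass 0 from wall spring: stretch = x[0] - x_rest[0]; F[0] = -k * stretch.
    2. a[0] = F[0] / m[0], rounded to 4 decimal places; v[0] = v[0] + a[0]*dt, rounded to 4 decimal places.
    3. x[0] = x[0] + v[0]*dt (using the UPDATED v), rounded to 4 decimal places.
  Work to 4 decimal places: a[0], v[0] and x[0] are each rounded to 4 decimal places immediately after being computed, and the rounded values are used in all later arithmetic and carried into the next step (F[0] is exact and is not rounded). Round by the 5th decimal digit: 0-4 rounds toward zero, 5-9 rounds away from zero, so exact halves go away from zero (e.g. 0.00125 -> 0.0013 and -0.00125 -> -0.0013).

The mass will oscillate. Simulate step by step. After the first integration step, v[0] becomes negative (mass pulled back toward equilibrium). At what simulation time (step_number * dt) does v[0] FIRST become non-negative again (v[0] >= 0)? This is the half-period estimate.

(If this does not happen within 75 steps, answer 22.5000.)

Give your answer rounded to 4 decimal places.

Answer: 3.0000

Derivation:
Step 0: x=[5.7000] v=[0.0000]
Step 1: x=[5.6325] v=[-0.2250]
Step 2: x=[5.5051] v=[-0.4247]
Step 3: x=[5.3321] v=[-0.5766]
Step 4: x=[5.1330] v=[-0.6636]
Step 5: x=[4.9302] v=[-0.6760]
Step 6: x=[4.7465] v=[-0.6123]
Step 7: x=[4.6026] v=[-0.4797]
Step 8: x=[4.5146] v=[-0.2932]
Step 9: x=[4.4925] v=[-0.0737]
Step 10: x=[4.5387] v=[0.1541]
First v>=0 after going negative at step 10, time=3.0000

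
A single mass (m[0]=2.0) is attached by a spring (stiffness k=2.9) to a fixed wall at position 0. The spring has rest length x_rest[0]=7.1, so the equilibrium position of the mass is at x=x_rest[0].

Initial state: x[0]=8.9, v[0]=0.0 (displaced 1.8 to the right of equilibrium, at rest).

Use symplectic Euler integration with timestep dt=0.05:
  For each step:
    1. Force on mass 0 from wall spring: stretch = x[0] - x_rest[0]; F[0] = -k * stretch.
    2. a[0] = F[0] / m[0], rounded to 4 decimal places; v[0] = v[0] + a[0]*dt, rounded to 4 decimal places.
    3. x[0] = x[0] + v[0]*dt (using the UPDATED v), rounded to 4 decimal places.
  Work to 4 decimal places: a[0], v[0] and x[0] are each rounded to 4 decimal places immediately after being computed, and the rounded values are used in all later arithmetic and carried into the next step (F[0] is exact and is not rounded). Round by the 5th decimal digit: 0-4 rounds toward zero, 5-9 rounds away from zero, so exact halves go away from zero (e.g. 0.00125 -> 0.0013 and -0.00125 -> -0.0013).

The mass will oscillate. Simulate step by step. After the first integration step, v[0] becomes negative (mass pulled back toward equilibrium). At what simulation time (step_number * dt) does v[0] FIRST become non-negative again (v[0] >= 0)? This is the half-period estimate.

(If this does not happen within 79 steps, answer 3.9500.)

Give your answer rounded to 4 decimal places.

Step 0: x=[8.9000] v=[0.0000]
Step 1: x=[8.8935] v=[-0.1305]
Step 2: x=[8.8805] v=[-0.2605]
Step 3: x=[8.8610] v=[-0.3896]
Step 4: x=[8.8351] v=[-0.5173]
Step 5: x=[8.8029] v=[-0.6431]
Step 6: x=[8.7646] v=[-0.7666]
Step 7: x=[8.7202] v=[-0.8873]
Step 8: x=[8.6700] v=[-1.0048]
Step 9: x=[8.6141] v=[-1.1186]
Step 10: x=[8.5527] v=[-1.2284]
Step 11: x=[8.4860] v=[-1.3337]
Step 12: x=[8.4143] v=[-1.4342]
Step 13: x=[8.3378] v=[-1.5295]
Step 14: x=[8.2568] v=[-1.6192]
Step 15: x=[8.1716] v=[-1.7031]
Step 16: x=[8.0826] v=[-1.7808]
Step 17: x=[7.9900] v=[-1.8520]
Step 18: x=[7.8942] v=[-1.9165]
Step 19: x=[7.7955] v=[-1.9741]
Step 20: x=[7.6943] v=[-2.0245]
Step 21: x=[7.5909] v=[-2.0676]
Step 22: x=[7.4857] v=[-2.1032]
Step 23: x=[7.3791] v=[-2.1312]
Step 24: x=[7.2715] v=[-2.1514]
Step 25: x=[7.1633] v=[-2.1638]
Step 26: x=[7.0549] v=[-2.1684]
Step 27: x=[6.9466] v=[-2.1651]
Step 28: x=[6.8389] v=[-2.1540]
Step 29: x=[6.7321] v=[-2.1351]
Step 30: x=[6.6267] v=[-2.1084]
Step 31: x=[6.5230] v=[-2.0741]
Step 32: x=[6.4214] v=[-2.0323]
Step 33: x=[6.3222] v=[-1.9831]
Step 34: x=[6.2259] v=[-1.9267]
Step 35: x=[6.1327] v=[-1.8633]
Step 36: x=[6.0430] v=[-1.7932]
Step 37: x=[5.9572] v=[-1.7166]
Step 38: x=[5.8755] v=[-1.6337]
Step 39: x=[5.7983] v=[-1.5449]
Step 40: x=[5.7258] v=[-1.4505]
Step 41: x=[5.6583] v=[-1.3509]
Step 42: x=[5.5960] v=[-1.2464]
Step 43: x=[5.5391] v=[-1.1374]
Step 44: x=[5.4879] v=[-1.0242]
Step 45: x=[5.4425] v=[-0.9073]
Step 46: x=[5.4031] v=[-0.7871]
Step 47: x=[5.3699] v=[-0.6641]
Step 48: x=[5.3430] v=[-0.5387]
Step 49: x=[5.3224] v=[-0.4113]
Step 50: x=[5.3083] v=[-0.2824]
Step 51: x=[5.3007] v=[-0.1525]
Step 52: x=[5.2996] v=[-0.0221]
Step 53: x=[5.3050] v=[0.1084]
First v>=0 after going negative at step 53, time=2.6500

Answer: 2.6500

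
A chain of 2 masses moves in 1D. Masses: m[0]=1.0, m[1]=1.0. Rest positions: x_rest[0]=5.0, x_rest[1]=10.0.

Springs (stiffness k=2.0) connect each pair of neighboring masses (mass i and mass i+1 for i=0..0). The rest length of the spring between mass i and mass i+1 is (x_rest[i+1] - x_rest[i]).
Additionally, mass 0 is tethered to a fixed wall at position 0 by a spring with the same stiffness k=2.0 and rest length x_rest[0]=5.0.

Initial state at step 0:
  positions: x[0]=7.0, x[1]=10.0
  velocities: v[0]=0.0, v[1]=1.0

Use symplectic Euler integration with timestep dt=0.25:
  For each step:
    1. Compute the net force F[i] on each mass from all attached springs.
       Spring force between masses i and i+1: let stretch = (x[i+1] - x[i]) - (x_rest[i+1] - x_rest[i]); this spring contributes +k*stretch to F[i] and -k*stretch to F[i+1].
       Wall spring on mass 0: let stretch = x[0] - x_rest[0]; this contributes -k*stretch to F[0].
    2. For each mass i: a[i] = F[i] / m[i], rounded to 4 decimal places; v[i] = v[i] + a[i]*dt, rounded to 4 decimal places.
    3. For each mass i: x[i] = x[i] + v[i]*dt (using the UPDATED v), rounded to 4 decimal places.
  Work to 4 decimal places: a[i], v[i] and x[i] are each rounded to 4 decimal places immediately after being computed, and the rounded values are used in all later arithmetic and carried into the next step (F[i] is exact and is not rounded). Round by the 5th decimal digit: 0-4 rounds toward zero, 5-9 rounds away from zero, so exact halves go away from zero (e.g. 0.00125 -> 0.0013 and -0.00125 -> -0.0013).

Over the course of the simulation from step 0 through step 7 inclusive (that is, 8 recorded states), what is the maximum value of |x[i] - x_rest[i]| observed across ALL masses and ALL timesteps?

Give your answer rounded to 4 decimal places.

Answer: 2.0342

Derivation:
Step 0: x=[7.0000 10.0000] v=[0.0000 1.0000]
Step 1: x=[6.5000 10.5000] v=[-2.0000 2.0000]
Step 2: x=[5.6875 11.1250] v=[-3.2500 2.5000]
Step 3: x=[4.8438 11.6953] v=[-3.3750 2.2813]
Step 4: x=[4.2510 12.0342] v=[-2.3712 1.3556]
Step 5: x=[4.0997 12.0252] v=[-0.6051 -0.0360]
Step 6: x=[4.4267 11.6505] v=[1.3078 -1.4988]
Step 7: x=[5.1033 10.9978] v=[2.7064 -2.6107]
Max displacement = 2.0342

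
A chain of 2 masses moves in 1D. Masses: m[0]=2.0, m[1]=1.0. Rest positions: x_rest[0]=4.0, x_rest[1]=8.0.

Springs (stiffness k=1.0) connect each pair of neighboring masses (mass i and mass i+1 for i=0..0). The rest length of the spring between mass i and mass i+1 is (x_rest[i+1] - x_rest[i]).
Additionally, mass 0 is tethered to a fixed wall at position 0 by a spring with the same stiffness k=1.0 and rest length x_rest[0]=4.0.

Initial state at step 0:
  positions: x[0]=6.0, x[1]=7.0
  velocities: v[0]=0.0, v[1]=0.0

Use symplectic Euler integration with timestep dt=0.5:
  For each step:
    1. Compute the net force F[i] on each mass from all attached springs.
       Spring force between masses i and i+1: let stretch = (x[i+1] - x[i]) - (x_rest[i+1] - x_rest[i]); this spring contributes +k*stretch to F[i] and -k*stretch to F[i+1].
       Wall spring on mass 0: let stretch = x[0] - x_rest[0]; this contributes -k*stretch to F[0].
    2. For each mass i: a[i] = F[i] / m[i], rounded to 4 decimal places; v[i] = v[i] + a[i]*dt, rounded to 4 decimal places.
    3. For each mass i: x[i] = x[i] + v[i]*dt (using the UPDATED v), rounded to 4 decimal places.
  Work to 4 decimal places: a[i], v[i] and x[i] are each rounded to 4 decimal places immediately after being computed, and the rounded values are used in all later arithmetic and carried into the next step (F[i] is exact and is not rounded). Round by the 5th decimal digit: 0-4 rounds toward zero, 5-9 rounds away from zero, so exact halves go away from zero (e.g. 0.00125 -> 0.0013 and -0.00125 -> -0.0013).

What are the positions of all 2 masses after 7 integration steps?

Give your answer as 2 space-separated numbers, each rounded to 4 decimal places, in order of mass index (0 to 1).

Step 0: x=[6.0000 7.0000] v=[0.0000 0.0000]
Step 1: x=[5.3750 7.7500] v=[-1.2500 1.5000]
Step 2: x=[4.3750 8.9063] v=[-2.0000 2.3125]
Step 3: x=[3.3946 9.9298] v=[-1.9609 2.0469]
Step 4: x=[2.8067 10.3195] v=[-1.1758 0.7793]
Step 5: x=[2.8071 9.8310] v=[0.0008 -0.9771]
Step 6: x=[3.3346 8.5865] v=[1.0550 -2.4891]
Step 7: x=[4.1018 7.0290] v=[1.5344 -3.1151]

Answer: 4.1018 7.0290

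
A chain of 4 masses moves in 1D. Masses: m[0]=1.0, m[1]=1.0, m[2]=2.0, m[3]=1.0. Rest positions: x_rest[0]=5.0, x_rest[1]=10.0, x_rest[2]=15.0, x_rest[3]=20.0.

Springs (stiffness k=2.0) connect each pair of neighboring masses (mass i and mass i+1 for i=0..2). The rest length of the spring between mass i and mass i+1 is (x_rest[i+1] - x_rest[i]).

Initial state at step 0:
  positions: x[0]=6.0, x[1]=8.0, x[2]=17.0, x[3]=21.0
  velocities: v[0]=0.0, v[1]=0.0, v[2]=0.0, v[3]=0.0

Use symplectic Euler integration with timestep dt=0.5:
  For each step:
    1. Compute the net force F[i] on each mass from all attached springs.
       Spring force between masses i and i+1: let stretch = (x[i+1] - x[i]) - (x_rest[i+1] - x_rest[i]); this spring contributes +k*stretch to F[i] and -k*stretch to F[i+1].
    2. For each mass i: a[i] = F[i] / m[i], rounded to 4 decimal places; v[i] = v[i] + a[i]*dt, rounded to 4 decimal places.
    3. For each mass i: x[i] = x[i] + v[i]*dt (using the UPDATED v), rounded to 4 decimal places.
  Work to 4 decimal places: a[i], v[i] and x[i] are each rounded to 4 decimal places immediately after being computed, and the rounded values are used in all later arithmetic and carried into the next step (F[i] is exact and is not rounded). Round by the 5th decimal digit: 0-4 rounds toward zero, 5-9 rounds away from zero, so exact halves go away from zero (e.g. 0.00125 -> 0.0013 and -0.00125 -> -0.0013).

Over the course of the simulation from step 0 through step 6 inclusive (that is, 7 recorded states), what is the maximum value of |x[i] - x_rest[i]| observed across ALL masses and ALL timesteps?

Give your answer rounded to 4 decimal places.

Step 0: x=[6.0000 8.0000 17.0000 21.0000] v=[0.0000 0.0000 0.0000 0.0000]
Step 1: x=[4.5000 11.5000 15.7500 21.5000] v=[-3.0000 7.0000 -2.5000 1.0000]
Step 2: x=[4.0000 13.6250 14.8750 21.6250] v=[-1.0000 4.2500 -1.7500 0.2500]
Step 3: x=[5.8125 11.5625 15.3750 20.8750] v=[3.6250 -4.1250 1.0000 -1.5000]
Step 4: x=[8.0000 8.5313 16.2969 19.8750] v=[4.3750 -6.0625 1.8438 -2.0000]
Step 5: x=[7.9532 9.1172 16.1719 19.5860] v=[-0.0937 1.1718 -0.2500 -0.5781]
Step 6: x=[5.9884 12.6485 15.1368 20.0899] v=[-3.9297 7.0625 -2.0703 1.0078]
Max displacement = 3.6250

Answer: 3.6250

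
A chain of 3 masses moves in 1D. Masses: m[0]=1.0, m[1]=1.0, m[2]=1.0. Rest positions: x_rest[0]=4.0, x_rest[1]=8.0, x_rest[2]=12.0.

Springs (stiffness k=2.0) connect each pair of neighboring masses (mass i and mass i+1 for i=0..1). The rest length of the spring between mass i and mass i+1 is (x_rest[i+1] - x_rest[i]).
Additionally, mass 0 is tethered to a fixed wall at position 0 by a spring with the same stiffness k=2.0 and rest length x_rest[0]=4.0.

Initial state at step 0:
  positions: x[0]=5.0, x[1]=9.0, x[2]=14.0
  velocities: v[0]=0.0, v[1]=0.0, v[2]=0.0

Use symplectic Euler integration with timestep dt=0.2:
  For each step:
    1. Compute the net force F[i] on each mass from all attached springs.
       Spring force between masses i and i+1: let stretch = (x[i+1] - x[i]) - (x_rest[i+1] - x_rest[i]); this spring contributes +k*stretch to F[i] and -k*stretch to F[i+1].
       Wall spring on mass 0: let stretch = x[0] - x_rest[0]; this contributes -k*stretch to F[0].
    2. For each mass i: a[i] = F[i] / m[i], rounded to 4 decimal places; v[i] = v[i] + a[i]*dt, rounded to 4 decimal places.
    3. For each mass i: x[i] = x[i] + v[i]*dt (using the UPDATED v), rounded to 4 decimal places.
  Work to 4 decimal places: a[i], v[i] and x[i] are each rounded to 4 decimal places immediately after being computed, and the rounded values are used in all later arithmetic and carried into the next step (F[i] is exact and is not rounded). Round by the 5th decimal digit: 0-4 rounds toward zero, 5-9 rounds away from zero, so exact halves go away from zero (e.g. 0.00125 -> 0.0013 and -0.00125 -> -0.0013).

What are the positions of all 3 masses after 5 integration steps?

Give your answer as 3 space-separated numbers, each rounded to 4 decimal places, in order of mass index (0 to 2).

Step 0: x=[5.0000 9.0000 14.0000] v=[0.0000 0.0000 0.0000]
Step 1: x=[4.9200 9.0800 13.9200] v=[-0.4000 0.4000 -0.4000]
Step 2: x=[4.7792 9.2144 13.7728] v=[-0.7040 0.6720 -0.7360]
Step 3: x=[4.6109 9.3587 13.5809] v=[-0.8416 0.7213 -0.9594]
Step 4: x=[4.4535 9.4609 13.3712] v=[-0.7868 0.5111 -1.0483]
Step 5: x=[4.3405 9.4754 13.1687] v=[-0.5652 0.0723 -1.0124]

Answer: 4.3405 9.4754 13.1687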